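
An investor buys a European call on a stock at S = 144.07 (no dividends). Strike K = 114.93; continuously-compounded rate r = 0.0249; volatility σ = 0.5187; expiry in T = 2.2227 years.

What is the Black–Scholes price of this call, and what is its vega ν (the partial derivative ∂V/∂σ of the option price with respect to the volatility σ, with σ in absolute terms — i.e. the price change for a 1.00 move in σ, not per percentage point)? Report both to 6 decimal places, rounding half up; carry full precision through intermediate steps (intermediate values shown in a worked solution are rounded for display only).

price = 58.060178
ν = 64.659773

σ√T = 0.5187·√2.2227 = 0.773315
d₁ = (ln(S/K) + (r+σ²/2)T) / (σ√T) = (ln(144.07/114.93) + (0.0249+0.5187²/2)·2.2227) / 0.773315 = (0.225976 + 0.354354) / 0.773315 = 0.750444
d₂ = d₁ − σ√T = 0.750444 − 0.773315 = -0.022872
e^{−rT} = e^{−0.0249·2.2227} = 0.946158
N(d₁) = 0.773506,  N(d₂) = 0.490876
Call price V = S·N(d₁) − K·e^{−rT}·N(d₂) = 111.439042 − 53.378863 = 58.060178
φ(d₁) = (1/√(2π))·e^{−d₁²/2} = 0.301037
ν = S·φ(d₁)·√T = 64.659773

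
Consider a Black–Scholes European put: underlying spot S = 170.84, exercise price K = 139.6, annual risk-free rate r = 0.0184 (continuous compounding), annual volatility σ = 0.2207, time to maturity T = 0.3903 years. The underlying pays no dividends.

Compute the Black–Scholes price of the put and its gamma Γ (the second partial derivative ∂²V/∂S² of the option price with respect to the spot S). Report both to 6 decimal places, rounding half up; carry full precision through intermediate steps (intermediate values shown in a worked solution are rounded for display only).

price = 0.597424
Γ = 0.004818

σ√T = 0.2207·√0.3903 = 0.137880
d₁ = (ln(S/K) + (r+σ²/2)T) / (σ√T) = (ln(170.84/139.6) + (0.0184+0.2207²/2)·0.3903) / 0.137880 = (0.201946 + 0.016687) / 0.137880 = 1.585676
d₂ = d₁ − σ√T = 1.585676 − 0.137880 = 1.447796
e^{−rT} = e^{−0.0184·0.3903} = 0.992844
N(−d₁) = 0.056406,  N(−d₂) = 0.073837
Put price V = K·e^{−rT}·N(−d₂) − S·N(−d₁) = 10.233887 − 9.636463 = 0.597424
φ(d₁) = (1/√(2π))·e^{−d₁²/2} = 0.113481
Γ = φ(d₁) / (S·σ·√T) = 0.004818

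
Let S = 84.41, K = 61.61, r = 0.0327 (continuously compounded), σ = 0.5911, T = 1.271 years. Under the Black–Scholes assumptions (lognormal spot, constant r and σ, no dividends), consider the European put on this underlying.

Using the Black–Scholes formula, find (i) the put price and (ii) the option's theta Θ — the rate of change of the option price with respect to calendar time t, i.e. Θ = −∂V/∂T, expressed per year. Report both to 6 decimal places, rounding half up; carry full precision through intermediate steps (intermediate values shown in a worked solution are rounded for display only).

price = 8.563952
Θ = -5.244860

σ√T = 0.5911·√1.271 = 0.666398
d₁ = (ln(S/K) + (r+σ²/2)T) / (σ√T) = (ln(84.41/61.61) + (0.0327+0.5911²/2)·1.271) / 0.666398 = (0.314862 + 0.263605) / 0.666398 = 0.868050
d₂ = d₁ − σ√T = 0.868050 − 0.666398 = 0.201652
e^{−rT} = e^{−0.0327·1.271} = 0.959290
N(−d₁) = 0.192684,  N(−d₂) = 0.420095
Put price V = K·e^{−rT}·N(−d₂) − S·N(−d₁) = 24.828374 − 16.264422 = 8.563952
φ(d₁) = (1/√(2π))·e^{−d₁²/2} = 0.273708
Θ = −S·φ(d₁)·σ/(2√T) + r·K·e^{−rT}·N(−d₂) = −6.056748 + 0.811888 = -5.244860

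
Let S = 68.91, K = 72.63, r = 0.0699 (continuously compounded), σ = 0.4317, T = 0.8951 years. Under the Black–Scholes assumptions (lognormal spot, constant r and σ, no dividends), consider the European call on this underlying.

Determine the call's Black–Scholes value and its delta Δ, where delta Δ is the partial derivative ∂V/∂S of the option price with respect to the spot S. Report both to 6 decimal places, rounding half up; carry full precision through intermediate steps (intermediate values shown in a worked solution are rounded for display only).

σ√T = 0.4317·√0.8951 = 0.408430
d₁ = (ln(S/K) + (r+σ²/2)T) / (σ√T) = (ln(68.91/72.63) + (0.0699+0.4317²/2)·0.8951) / 0.408430 = (-0.052577 + 0.145975) / 0.408430 = 0.228676
d₂ = d₁ − σ√T = 0.228676 − 0.408430 = -0.179754
e^{−rT} = e^{−0.0699·0.8951} = 0.939350
N(d₁) = 0.590440,  N(d₂) = 0.428673
Call price V = S·N(d₁) − K·e^{−rT}·N(d₂) = 40.687205 − 29.246196 = 11.441009
Δ = N(d₁) = 0.590440

price = 11.441009
Δ = 0.590440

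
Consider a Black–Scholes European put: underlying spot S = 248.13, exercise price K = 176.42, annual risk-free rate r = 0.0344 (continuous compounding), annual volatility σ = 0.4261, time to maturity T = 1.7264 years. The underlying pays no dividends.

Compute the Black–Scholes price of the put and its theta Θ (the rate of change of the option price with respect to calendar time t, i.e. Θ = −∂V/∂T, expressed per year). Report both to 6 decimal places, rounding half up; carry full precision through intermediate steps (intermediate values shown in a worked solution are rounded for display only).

price = 15.481585
Θ = -7.885092

σ√T = 0.4261·√1.7264 = 0.559864
d₁ = (ln(S/K) + (r+σ²/2)T) / (σ√T) = (ln(248.13/176.42) + (0.0344+0.4261²/2)·1.7264) / 0.559864 = (0.341085 + 0.216112) / 0.559864 = 0.995237
d₂ = d₁ − σ√T = 0.995237 − 0.559864 = 0.435374
e^{−rT} = e^{−0.0344·1.7264} = 0.942341
N(−d₁) = 0.159810,  N(−d₂) = 0.331646
Put price V = K·e^{−rT}·N(−d₂) − S·N(−d₁) = 55.135355 − 39.653771 = 15.481585
φ(d₁) = (1/√(2π))·e^{−d₁²/2} = 0.243123
Θ = −S·φ(d₁)·σ/(2√T) + r·K·e^{−rT}·N(−d₂) = −9.781748 + 1.896656 = -7.885092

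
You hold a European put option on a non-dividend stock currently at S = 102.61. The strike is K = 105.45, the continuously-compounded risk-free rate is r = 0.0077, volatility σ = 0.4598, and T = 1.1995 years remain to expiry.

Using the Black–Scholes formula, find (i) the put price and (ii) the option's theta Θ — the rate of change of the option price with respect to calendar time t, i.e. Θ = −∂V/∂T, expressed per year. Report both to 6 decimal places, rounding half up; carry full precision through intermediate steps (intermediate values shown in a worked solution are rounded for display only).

price = 21.532709
Θ = -7.901576

σ√T = 0.4598·√1.1995 = 0.503581
d₁ = (ln(S/K) + (r+σ²/2)T) / (σ√T) = (ln(102.61/105.45) + (0.0077+0.4598²/2)·1.1995) / 0.503581 = (-0.027302 + 0.136033) / 0.503581 = 0.215917
d₂ = d₁ − σ√T = 0.215917 − 0.503581 = -0.287664
e^{−rT} = e^{−0.0077·1.1995} = 0.990806
N(−d₁) = 0.414526,  N(−d₂) = 0.613198
Put price V = K·e^{−rT}·N(−d₂) − S·N(−d₁) = 64.067263 − 42.534554 = 21.532709
φ(d₁) = (1/√(2π))·e^{−d₁²/2} = 0.389750
Θ = −S·φ(d₁)·σ/(2√T) + r·K·e^{−rT}·N(−d₂) = −8.394894 + 0.493318 = -7.901576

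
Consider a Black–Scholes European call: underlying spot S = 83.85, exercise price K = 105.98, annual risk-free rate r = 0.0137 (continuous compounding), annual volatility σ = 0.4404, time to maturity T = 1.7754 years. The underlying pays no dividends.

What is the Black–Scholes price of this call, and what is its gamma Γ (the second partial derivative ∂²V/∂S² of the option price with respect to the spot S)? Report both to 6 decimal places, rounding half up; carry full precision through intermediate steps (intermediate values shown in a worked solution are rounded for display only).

price = 13.142649
Γ = 0.008091

σ√T = 0.4404·√1.7754 = 0.586807
d₁ = (ln(S/K) + (r+σ²/2)T) / (σ√T) = (ln(83.85/105.98) + (0.0137+0.4404²/2)·1.7754) / 0.586807 = (-0.234221 + 0.196494) / 0.586807 = -0.064291
d₂ = d₁ − σ√T = -0.064291 − 0.586807 = -0.651098
e^{−rT} = e^{−0.0137·1.7754} = 0.975970
N(d₁) = 0.474369,  N(d₂) = 0.257491
Call price V = S·N(d₁) − K·e^{−rT}·N(d₂) = 39.775852 − 26.633204 = 13.142649
φ(d₁) = (1/√(2π))·e^{−d₁²/2} = 0.398119
Γ = φ(d₁) / (S·σ·√T) = 0.008091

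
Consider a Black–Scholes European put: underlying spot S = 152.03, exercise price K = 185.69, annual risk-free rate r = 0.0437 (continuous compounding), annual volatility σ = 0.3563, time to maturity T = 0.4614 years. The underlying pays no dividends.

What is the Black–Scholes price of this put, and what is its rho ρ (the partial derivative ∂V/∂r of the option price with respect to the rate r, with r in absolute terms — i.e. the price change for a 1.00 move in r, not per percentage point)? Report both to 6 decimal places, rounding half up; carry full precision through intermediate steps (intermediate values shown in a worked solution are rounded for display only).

σ√T = 0.3563·√0.4614 = 0.242022
d₁ = (ln(S/K) + (r+σ²/2)T) / (σ√T) = (ln(152.03/185.69) + (0.0437+0.3563²/2)·0.4614) / 0.242022 = (-0.200001 + 0.049450) / 0.242022 = -0.622052
d₂ = d₁ − σ√T = -0.622052 − 0.242022 = -0.864074
e^{−rT} = e^{−0.0437·0.4614} = 0.980039
N(−d₁) = 0.733046,  N(−d₂) = 0.806226
Put price V = K·e^{−rT}·N(−d₂) − S·N(−d₁) = 146.719823 − 111.445025 = 35.274798
ρ = −K·T·e^{−rT}·N(−d₂) = -67.696526

price = 35.274798
ρ = -67.696526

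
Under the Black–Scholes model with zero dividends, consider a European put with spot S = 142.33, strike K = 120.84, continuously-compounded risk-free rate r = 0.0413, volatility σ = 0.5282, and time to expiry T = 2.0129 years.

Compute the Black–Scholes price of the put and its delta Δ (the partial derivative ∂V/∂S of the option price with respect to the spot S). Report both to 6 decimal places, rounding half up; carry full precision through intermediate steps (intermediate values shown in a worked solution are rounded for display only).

σ√T = 0.5282·√2.0129 = 0.749393
d₁ = (ln(S/K) + (r+σ²/2)T) / (σ√T) = (ln(142.33/120.84) + (0.0413+0.5282²/2)·2.0129) / 0.749393 = (0.163681 + 0.363928) / 0.749393 = 0.704048
d₂ = d₁ − σ√T = 0.704048 − 0.749393 = -0.045345
e^{−rT} = e^{−0.0413·2.0129} = 0.920229
N(−d₁) = 0.240701,  N(−d₂) = 0.518084
Put price V = K·e^{−rT}·N(−d₂) − S·N(−d₁) = 57.611155 − 34.259036 = 23.352119
Δ = −N(−d₁) = -0.240701

price = 23.352119
Δ = -0.240701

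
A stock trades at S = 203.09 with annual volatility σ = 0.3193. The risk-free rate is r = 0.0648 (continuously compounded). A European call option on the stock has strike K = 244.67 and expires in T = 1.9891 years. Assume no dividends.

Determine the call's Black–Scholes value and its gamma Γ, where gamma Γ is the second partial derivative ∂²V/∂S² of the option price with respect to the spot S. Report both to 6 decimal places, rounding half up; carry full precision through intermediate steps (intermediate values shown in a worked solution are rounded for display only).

price = 31.549070
Γ = 0.004341

σ√T = 0.3193·√1.9891 = 0.450326
d₁ = (ln(S/K) + (r+σ²/2)T) / (σ√T) = (ln(203.09/244.67) + (0.0648+0.3193²/2)·1.9891) / 0.450326 = (-0.186261 + 0.230291) / 0.450326 = 0.097772
d₂ = d₁ − σ√T = 0.097772 − 0.450326 = -0.352554
e^{−rT} = e^{−0.0648·1.9891} = 0.879067
N(d₁) = 0.538943,  N(d₂) = 0.362211
Call price V = S·N(d₁) − K·e^{−rT}·N(d₂) = 109.454019 − 77.904949 = 31.549070
φ(d₁) = (1/√(2π))·e^{−d₁²/2} = 0.397040
Γ = φ(d₁) / (S·σ·√T) = 0.004341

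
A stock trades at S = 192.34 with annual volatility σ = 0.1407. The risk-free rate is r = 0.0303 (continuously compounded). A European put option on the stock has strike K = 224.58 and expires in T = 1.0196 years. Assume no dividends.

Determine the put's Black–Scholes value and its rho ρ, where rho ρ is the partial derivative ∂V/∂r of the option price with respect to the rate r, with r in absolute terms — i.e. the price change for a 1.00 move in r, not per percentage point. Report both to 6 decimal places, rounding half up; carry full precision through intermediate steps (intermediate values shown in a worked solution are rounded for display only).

price = 28.468875
ρ = -183.719033

σ√T = 0.1407·√1.0196 = 0.142072
d₁ = (ln(S/K) + (r+σ²/2)T) / (σ√T) = (ln(192.34/224.58) + (0.0303+0.1407²/2)·1.0196) / 0.142072 = (-0.154967 + 0.040986) / 0.142072 = -0.802277
d₂ = d₁ − σ√T = -0.802277 − 0.142072 = -0.944349
e^{−rT} = e^{−0.0303·1.0196} = 0.969578
N(−d₁) = 0.788804,  N(−d₂) = 0.827504
Put price V = K·e^{−rT}·N(−d₂) − S·N(−d₁) = 180.187360 − 151.718485 = 28.468875
ρ = −K·T·e^{−rT}·N(−d₂) = -183.719033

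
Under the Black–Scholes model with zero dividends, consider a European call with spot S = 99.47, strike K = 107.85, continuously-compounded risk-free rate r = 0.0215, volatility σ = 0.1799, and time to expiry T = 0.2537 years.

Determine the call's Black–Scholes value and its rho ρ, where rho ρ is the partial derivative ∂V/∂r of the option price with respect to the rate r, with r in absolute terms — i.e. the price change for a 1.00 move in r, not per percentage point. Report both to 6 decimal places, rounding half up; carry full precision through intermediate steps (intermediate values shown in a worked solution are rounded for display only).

σ√T = 0.1799·√0.2537 = 0.090613
d₁ = (ln(S/K) + (r+σ²/2)T) / (σ√T) = (ln(99.47/107.85) + (0.0215+0.1799²/2)·0.2537) / 0.090613 = (-0.080885 + 0.009560) / 0.090613 = -0.787141
d₂ = d₁ − σ√T = -0.787141 − 0.090613 = -0.877754
e^{−rT} = e^{−0.0215·0.2537} = 0.994560
N(d₁) = 0.215600,  N(d₂) = 0.190039
Call price V = S·N(d₁) − K·e^{−rT}·N(d₂) = 21.445697 − 20.384168 = 1.061530
ρ = K·T·e^{−rT}·N(d₂) = 5.171463

price = 1.061530
ρ = 5.171463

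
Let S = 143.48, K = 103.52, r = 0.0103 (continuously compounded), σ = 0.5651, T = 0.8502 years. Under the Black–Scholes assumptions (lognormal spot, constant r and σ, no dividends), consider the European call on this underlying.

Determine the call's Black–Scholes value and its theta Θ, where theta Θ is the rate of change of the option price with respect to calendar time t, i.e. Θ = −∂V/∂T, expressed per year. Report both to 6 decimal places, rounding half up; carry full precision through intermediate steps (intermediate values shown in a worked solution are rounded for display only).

price = 50.612599
Θ = -12.344813

σ√T = 0.5651·√0.8502 = 0.521058
d₁ = (ln(S/K) + (r+σ²/2)T) / (σ√T) = (ln(143.48/103.52) + (0.0103+0.5651²/2)·0.8502) / 0.521058 = (0.326431 + 0.144508) / 0.521058 = 0.903812
d₂ = d₁ − σ√T = 0.903812 − 0.521058 = 0.382755
e^{−rT} = e^{−0.0103·0.8502} = 0.991281
N(d₁) = 0.816953,  N(d₂) = 0.649049
Call price V = S·N(d₁) − K·e^{−rT}·N(d₂) = 117.216354 − 66.603756 = 50.612599
φ(d₁) = (1/√(2π))·e^{−d₁²/2} = 0.265172
Θ = −S·φ(d₁)·σ/(2√T) − r·K·e^{−rT}·N(d₂) = −11.658794 − 0.686019 = -12.344813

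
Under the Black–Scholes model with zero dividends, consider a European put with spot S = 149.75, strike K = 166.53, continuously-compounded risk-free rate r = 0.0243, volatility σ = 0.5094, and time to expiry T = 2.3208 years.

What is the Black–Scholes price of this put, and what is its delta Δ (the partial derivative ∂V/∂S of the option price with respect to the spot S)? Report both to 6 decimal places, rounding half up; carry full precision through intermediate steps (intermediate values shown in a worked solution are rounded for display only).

σ√T = 0.5094·√2.3208 = 0.776029
d₁ = (ln(S/K) + (r+σ²/2)T) / (σ√T) = (ln(149.75/166.53) + (0.0243+0.5094²/2)·2.3208) / 0.776029 = (-0.106208 + 0.357506) / 0.776029 = 0.323825
d₂ = d₁ − σ√T = 0.323825 − 0.776029 = -0.452204
e^{−rT} = e^{−0.0243·2.3208} = 0.945165
N(−d₁) = 0.373035,  N(−d₂) = 0.674439
Put price V = K·e^{−rT}·N(−d₂) − S·N(−d₁) = 106.155588 − 55.862031 = 50.293557
Δ = −N(−d₁) = -0.373035

price = 50.293557
Δ = -0.373035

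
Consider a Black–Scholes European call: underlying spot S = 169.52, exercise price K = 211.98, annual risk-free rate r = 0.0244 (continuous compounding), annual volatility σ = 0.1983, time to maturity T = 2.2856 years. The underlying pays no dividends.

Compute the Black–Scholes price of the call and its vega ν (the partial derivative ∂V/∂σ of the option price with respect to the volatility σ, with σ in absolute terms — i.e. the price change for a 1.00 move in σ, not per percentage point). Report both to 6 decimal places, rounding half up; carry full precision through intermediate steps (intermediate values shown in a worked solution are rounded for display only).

price = 9.891578
ν = 94.013199

σ√T = 0.1983·√2.2856 = 0.299794
d₁ = (ln(S/K) + (r+σ²/2)T) / (σ√T) = (ln(169.52/211.98) + (0.0244+0.1983²/2)·2.2856) / 0.299794 = (-0.223521 + 0.100707) / 0.299794 = -0.409662
d₂ = d₁ − σ√T = -0.409662 − 0.299794 = -0.709456
e^{−rT} = e^{−0.0244·2.2856} = 0.945758
N(d₁) = 0.341027,  N(d₂) = 0.239021
Call price V = S·N(d₁) − K·e^{−rT}·N(d₂) = 57.810890 − 47.919311 = 9.891578
φ(d₁) = (1/√(2π))·e^{−d₁²/2} = 0.366832
ν = S·φ(d₁)·√T = 94.013199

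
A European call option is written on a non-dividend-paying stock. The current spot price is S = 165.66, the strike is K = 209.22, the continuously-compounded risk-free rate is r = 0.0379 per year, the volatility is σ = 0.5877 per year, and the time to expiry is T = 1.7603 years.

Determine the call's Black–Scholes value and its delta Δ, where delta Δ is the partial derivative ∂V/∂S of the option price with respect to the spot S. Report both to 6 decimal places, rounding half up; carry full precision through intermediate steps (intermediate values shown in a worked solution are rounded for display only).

σ√T = 0.5877·√1.7603 = 0.779739
d₁ = (ln(S/K) + (r+σ²/2)T) / (σ√T) = (ln(165.66/209.22) + (0.0379+0.5877²/2)·1.7603) / 0.779739 = (-0.233449 + 0.370712) / 0.779739 = 0.176037
d₂ = d₁ − σ√T = 0.176037 − 0.779739 = -0.603702
e^{−rT} = e^{−0.0379·1.7603} = 0.935461
N(d₁) = 0.569867,  N(d₂) = 0.273021
Call price V = S·N(d₁) − K·e^{−rT}·N(d₂) = 94.404247 − 53.434907 = 40.969339
Δ = N(d₁) = 0.569867

price = 40.969339
Δ = 0.569867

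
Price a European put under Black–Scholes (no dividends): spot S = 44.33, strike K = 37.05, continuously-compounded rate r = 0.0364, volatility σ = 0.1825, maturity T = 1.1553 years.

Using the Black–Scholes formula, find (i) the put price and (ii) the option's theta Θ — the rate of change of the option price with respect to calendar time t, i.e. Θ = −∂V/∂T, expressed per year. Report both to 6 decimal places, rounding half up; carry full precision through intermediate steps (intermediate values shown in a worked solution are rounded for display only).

σ√T = 0.1825·√1.1553 = 0.196160
d₁ = (ln(S/K) + (r+σ²/2)T) / (σ√T) = (ln(44.33/37.05) + (0.0364+0.1825²/2)·1.1553) / 0.196160 = (0.179393 + 0.061292) / 0.196160 = 1.226987
d₂ = d₁ − σ√T = 1.226987 − 0.196160 = 1.030827
e^{−rT} = e^{−0.0364·1.1553} = 0.958819
N(−d₁) = 0.109914,  N(−d₂) = 0.151311
Put price V = K·e^{−rT}·N(−d₂) − S·N(−d₁) = 5.375211 − 4.872480 = 0.502732
φ(d₁) = (1/√(2π))·e^{−d₁²/2} = 0.187930
Θ = −S·φ(d₁)·σ/(2√T) + r·K·e^{−rT}·N(−d₂) = −0.707260 + 0.195658 = -0.511602

price = 0.502732
Θ = -0.511602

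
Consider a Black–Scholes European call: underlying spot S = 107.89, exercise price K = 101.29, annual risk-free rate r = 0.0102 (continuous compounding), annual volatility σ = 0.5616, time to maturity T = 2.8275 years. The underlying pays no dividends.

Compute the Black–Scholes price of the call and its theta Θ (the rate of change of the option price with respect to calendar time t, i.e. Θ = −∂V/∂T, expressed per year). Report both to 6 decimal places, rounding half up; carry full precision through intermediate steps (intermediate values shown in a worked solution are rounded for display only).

σ√T = 0.5616·√2.8275 = 0.944340
d₁ = (ln(S/K) + (r+σ²/2)T) / (σ√T) = (ln(107.89/101.29) + (0.0102+0.5616²/2)·2.8275) / 0.944340 = (0.063124 + 0.474730) / 0.944340 = 0.569555
d₂ = d₁ − σ√T = 0.569555 − 0.944340 = -0.374785
e^{−rT} = e^{−0.0102·2.8275} = 0.971571
N(d₁) = 0.715510,  N(d₂) = 0.353910
Call price V = S·N(d₁) − K·e^{−rT}·N(d₂) = 77.196416 − 34.828484 = 42.367932
φ(d₁) = (1/√(2π))·e^{−d₁²/2} = 0.339210
Θ = −S·φ(d₁)·σ/(2√T) − r·K·e^{−rT}·N(d₂) = −6.111473 − 0.355251 = -6.466724

price = 42.367932
Θ = -6.466724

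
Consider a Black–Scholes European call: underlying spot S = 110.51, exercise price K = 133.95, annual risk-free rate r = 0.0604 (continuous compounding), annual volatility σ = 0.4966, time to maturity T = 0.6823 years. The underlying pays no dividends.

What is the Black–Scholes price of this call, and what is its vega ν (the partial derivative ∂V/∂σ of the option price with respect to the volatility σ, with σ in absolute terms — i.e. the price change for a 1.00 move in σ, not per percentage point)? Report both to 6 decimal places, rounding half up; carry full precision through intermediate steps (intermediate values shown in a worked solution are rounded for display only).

σ√T = 0.4966·√0.6823 = 0.410199
d₁ = (ln(S/K) + (r+σ²/2)T) / (σ√T) = (ln(110.51/133.95) + (0.0604+0.4966²/2)·0.6823) / 0.410199 = (-0.192361 + 0.125342) / 0.410199 = -0.163380
d₂ = d₁ − σ√T = -0.163380 − 0.410199 = -0.573578
e^{−rT} = e^{−0.0604·0.6823} = 0.959627
N(d₁) = 0.435110,  N(d₂) = 0.283127
Call price V = S·N(d₁) − K·e^{−rT}·N(d₂) = 48.083981 − 36.393653 = 11.690328
φ(d₁) = (1/√(2π))·e^{−d₁²/2} = 0.393653
ν = S·φ(d₁)·√T = 35.933791

price = 11.690328
ν = 35.933791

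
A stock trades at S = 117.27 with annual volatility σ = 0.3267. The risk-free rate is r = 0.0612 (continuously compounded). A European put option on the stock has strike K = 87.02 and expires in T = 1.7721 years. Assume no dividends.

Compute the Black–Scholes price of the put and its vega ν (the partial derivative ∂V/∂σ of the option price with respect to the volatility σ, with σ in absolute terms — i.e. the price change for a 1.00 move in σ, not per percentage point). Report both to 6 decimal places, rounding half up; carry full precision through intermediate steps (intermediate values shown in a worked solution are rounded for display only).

price = 3.858375
ν = 32.044658

σ√T = 0.3267·√1.7721 = 0.434904
d₁ = (ln(S/K) + (r+σ²/2)T) / (σ√T) = (ln(117.27/87.02) + (0.0612+0.3267²/2)·1.7721) / 0.434904 = (0.298341 + 0.203023) / 0.434904 = 1.152816
d₂ = d₁ − σ√T = 1.152816 − 0.434904 = 0.717912
e^{−rT} = e^{−0.0612·1.7721} = 0.897221
N(−d₁) = 0.124493,  N(−d₂) = 0.236406
Put price V = K·e^{−rT}·N(−d₂) − S·N(−d₁) = 18.457660 − 14.599285 = 3.858375
φ(d₁) = (1/√(2π))·e^{−d₁²/2} = 0.205270
ν = S·φ(d₁)·√T = 32.044658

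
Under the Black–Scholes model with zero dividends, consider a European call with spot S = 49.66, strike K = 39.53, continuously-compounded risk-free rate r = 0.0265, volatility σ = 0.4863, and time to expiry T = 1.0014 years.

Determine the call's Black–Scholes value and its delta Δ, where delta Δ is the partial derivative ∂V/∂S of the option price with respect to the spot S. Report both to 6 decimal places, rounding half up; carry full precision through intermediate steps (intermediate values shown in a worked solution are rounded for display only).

price = 15.161099
Δ = 0.778357

σ√T = 0.4863·√1.0014 = 0.486640
d₁ = (ln(S/K) + (r+σ²/2)T) / (σ√T) = (ln(49.66/39.53) + (0.0265+0.4863²/2)·1.0014) / 0.486640 = (0.228140 + 0.144946) / 0.486640 = 0.766657
d₂ = d₁ − σ√T = 0.766657 − 0.486640 = 0.280017
e^{−rT} = e^{−0.0265·1.0014} = 0.973812
N(d₁) = 0.778357,  N(d₂) = 0.610268
Call price V = S·N(d₁) − K·e^{−rT}·N(d₂) = 38.653228 − 23.492128 = 15.161099
Δ = N(d₁) = 0.778357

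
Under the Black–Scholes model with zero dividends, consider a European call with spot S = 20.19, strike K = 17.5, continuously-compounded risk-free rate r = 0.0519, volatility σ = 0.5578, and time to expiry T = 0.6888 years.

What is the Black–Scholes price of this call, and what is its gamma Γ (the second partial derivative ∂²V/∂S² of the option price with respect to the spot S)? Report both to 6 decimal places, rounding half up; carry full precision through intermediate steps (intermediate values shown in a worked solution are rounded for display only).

σ√T = 0.5578·√0.6888 = 0.462940
d₁ = (ln(S/K) + (r+σ²/2)T) / (σ√T) = (ln(20.19/17.5) + (0.0519+0.5578²/2)·0.6888) / 0.462940 = (0.142987 + 0.142906) / 0.462940 = 0.617557
d₂ = d₁ − σ√T = 0.617557 − 0.462940 = 0.154617
e^{−rT} = e^{−0.0519·0.6888} = 0.964883
N(d₁) = 0.731566,  N(d₂) = 0.561438
Call price V = S·N(d₁) − K·e^{−rT}·N(d₂) = 14.770325 − 9.480137 = 5.290188
φ(d₁) = (1/√(2π))·e^{−d₁²/2} = 0.329682
Γ = φ(d₁) / (S·σ·√T) = 0.035272

price = 5.290188
Γ = 0.035272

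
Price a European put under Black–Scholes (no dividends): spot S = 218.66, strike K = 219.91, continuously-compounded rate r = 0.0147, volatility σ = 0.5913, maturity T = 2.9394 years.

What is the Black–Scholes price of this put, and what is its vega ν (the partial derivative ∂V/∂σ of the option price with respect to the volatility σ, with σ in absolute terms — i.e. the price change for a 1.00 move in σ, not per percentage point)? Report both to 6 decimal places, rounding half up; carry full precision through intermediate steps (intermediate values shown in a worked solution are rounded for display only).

price = 79.254845
ν = 128.995618

σ√T = 0.5913·√2.9394 = 1.013765
d₁ = (ln(S/K) + (r+σ²/2)T) / (σ√T) = (ln(218.66/219.91) + (0.0147+0.5913²/2)·2.9394) / 1.013765 = (-0.005700 + 0.557069) / 1.013765 = 0.543882
d₂ = d₁ − σ√T = 0.543882 − 1.013765 = -0.469883
e^{−rT} = e^{−0.0147·2.9394} = 0.957711
N(−d₁) = 0.293261,  N(−d₂) = 0.680781
Put price V = K·e^{−rT}·N(−d₂) − S·N(−d₁) = 143.379373 − 64.124528 = 79.254845
φ(d₁) = (1/√(2π))·e^{−d₁²/2} = 0.344093
ν = S·φ(d₁)·√T = 128.995618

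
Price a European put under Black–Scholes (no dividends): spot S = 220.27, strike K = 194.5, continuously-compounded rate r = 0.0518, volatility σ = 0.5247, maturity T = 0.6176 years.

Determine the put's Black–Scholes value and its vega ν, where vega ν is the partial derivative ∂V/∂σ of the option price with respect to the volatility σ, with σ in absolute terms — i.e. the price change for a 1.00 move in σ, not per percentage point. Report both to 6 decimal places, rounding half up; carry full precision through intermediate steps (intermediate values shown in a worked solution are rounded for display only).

price = 19.761628
ν = 58.180747

σ√T = 0.5247·√0.6176 = 0.412349
d₁ = (ln(S/K) + (r+σ²/2)T) / (σ√T) = (ln(220.27/194.5) + (0.0518+0.5247²/2)·0.6176) / 0.412349 = (0.124422 + 0.117007) / 0.412349 = 0.585498
d₂ = d₁ − σ√T = 0.585498 − 0.412349 = 0.173149
e^{−rT} = e^{−0.0518·0.6176} = 0.968515
N(−d₁) = 0.279106,  N(−d₂) = 0.431267
Put price V = K·e^{−rT}·N(−d₂) − S·N(−d₁) = 81.240415 − 61.478787 = 19.761628
φ(d₁) = (1/√(2π))·e^{−d₁²/2} = 0.336101
ν = S·φ(d₁)·√T = 58.180747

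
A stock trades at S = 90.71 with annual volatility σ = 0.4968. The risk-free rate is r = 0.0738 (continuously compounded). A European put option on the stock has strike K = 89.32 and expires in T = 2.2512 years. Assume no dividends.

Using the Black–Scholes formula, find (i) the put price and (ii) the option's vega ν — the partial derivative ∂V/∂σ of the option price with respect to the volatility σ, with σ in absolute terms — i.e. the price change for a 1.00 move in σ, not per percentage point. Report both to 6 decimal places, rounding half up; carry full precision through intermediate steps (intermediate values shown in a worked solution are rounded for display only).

price = 17.321899
ν = 44.904903

σ√T = 0.4968·√2.2512 = 0.745399
d₁ = (ln(S/K) + (r+σ²/2)T) / (σ√T) = (ln(90.71/89.32) + (0.0738+0.4968²/2)·2.2512) / 0.745399 = (0.015442 + 0.443948) / 0.745399 = 0.616302
d₂ = d₁ − σ√T = 0.616302 − 0.745399 = -0.129097
e^{−rT} = e^{−0.0738·2.2512} = 0.846929
N(−d₁) = 0.268848,  N(−d₂) = 0.551360
Put price V = K·e^{−rT}·N(−d₂) − S·N(−d₁) = 41.709080 − 24.387181 = 17.321899
φ(d₁) = (1/√(2π))·e^{−d₁²/2} = 0.329937
ν = S·φ(d₁)·√T = 44.904903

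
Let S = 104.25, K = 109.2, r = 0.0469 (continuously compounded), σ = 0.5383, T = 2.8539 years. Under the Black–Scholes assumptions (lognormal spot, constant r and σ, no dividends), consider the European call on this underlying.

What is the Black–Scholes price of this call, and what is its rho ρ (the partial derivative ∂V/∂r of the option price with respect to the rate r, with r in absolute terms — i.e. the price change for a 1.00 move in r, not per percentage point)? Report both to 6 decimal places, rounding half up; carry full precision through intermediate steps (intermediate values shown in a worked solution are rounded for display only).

price = 39.542292
ρ = 98.131763

σ√T = 0.5383·√2.8539 = 0.909377
d₁ = (ln(S/K) + (r+σ²/2)T) / (σ√T) = (ln(104.25/109.2) + (0.0469+0.5383²/2)·2.8539) / 0.909377 = (-0.046389 + 0.547331) / 0.909377 = 0.550863
d₂ = d₁ − σ√T = 0.550863 − 0.909377 = -0.358514
e^{−rT} = e^{−0.0469·2.8539} = 0.874723
N(d₁) = 0.709136,  N(d₂) = 0.359979
Call price V = S·N(d₁) − K·e^{−rT}·N(d₂) = 73.927436 − 34.385144 = 39.542292
ρ = K·T·e^{−rT}·N(d₂) = 98.131763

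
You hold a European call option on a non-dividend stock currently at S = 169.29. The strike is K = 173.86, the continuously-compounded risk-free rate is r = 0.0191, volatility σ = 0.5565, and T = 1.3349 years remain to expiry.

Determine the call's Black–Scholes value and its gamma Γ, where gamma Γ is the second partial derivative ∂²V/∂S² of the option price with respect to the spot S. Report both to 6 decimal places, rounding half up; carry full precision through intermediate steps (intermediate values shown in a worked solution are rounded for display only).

σ√T = 0.5565·√1.3349 = 0.642968
d₁ = (ln(S/K) + (r+σ²/2)T) / (σ√T) = (ln(169.29/173.86) + (0.0191+0.5565²/2)·1.3349) / 0.642968 = (-0.026637 + 0.232201) / 0.642968 = 0.319710
d₂ = d₁ − σ√T = 0.319710 − 0.642968 = -0.323258
e^{−rT} = e^{−0.0191·1.3349} = 0.974826
N(d₁) = 0.625406,  N(d₂) = 0.373250
Call price V = S·N(d₁) − K·e^{−rT}·N(d₂) = 105.874981 − 63.259589 = 42.615392
φ(d₁) = (1/√(2π))·e^{−d₁²/2} = 0.379066
Γ = φ(d₁) / (S·σ·√T) = 0.003483

price = 42.615392
Γ = 0.003483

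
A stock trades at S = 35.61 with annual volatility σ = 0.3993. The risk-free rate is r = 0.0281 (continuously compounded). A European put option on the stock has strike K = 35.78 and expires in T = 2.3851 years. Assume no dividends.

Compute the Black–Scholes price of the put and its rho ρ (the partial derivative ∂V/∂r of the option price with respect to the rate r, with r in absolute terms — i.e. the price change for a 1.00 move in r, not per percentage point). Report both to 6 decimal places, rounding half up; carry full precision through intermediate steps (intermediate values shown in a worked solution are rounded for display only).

price = 7.330019
ρ = -46.458863

σ√T = 0.3993·√2.3851 = 0.616670
d₁ = (ln(S/K) + (r+σ²/2)T) / (σ√T) = (ln(35.61/35.78) + (0.0281+0.3993²/2)·2.3851) / 0.616670 = (-0.004763 + 0.257162) / 0.616670 = 0.409294
d₂ = d₁ − σ√T = 0.409294 − 0.616670 = -0.207375
e^{−rT} = e^{−0.0281·2.3851} = 0.935175
N(−d₁) = 0.341162,  N(−d₂) = 0.582142
Put price V = K·e^{−rT}·N(−d₂) − S·N(−d₁) = 19.478790 − 12.148771 = 7.330019
ρ = −K·T·e^{−rT}·N(−d₂) = -46.458863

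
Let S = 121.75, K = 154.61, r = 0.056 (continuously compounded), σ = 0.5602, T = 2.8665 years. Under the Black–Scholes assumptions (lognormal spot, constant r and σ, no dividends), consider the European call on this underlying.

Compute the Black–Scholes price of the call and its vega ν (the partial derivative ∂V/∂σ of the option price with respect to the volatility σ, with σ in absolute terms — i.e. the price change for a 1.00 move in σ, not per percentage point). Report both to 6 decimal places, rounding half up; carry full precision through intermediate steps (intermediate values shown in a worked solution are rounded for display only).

σ√T = 0.5602·√2.8665 = 0.948460
d₁ = (ln(S/K) + (r+σ²/2)T) / (σ√T) = (ln(121.75/154.61) + (0.056+0.5602²/2)·2.8665) / 0.948460 = (-0.238936 + 0.610312) / 0.948460 = 0.391557
d₂ = d₁ − σ√T = 0.391557 − 0.948460 = -0.556903
e^{−rT} = e^{−0.056·2.8665} = 0.851697
N(d₁) = 0.652307,  N(d₂) = 0.288797
Call price V = S·N(d₁) − K·e^{−rT}·N(d₂) = 79.418406 − 38.029035 = 41.389371
φ(d₁) = (1/√(2π))·e^{−d₁²/2} = 0.369503
ν = S·φ(d₁)·√T = 76.166265

price = 41.389371
ν = 76.166265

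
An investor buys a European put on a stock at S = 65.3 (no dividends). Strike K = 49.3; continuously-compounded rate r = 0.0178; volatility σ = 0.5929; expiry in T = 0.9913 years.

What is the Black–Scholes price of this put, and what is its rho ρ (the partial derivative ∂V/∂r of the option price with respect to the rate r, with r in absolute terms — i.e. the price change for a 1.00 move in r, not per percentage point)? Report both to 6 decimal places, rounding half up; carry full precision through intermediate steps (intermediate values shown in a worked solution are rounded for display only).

price = 6.362292
ρ = -19.998611

σ√T = 0.5929·√0.9913 = 0.590315
d₁ = (ln(S/K) + (r+σ²/2)T) / (σ√T) = (ln(65.3/49.3) + (0.0178+0.5929²/2)·0.9913) / 0.590315 = (0.281068 + 0.191881) / 0.590315 = 0.801181
d₂ = d₁ − σ√T = 0.801181 − 0.590315 = 0.210865
e^{−rT} = e^{−0.0178·0.9913} = 0.982510
N(−d₁) = 0.211514,  N(−d₂) = 0.416496
Put price V = K·e^{−rT}·N(−d₂) − S·N(−d₁) = 20.174126 − 13.811834 = 6.362292
ρ = −K·T·e^{−rT}·N(−d₂) = -19.998611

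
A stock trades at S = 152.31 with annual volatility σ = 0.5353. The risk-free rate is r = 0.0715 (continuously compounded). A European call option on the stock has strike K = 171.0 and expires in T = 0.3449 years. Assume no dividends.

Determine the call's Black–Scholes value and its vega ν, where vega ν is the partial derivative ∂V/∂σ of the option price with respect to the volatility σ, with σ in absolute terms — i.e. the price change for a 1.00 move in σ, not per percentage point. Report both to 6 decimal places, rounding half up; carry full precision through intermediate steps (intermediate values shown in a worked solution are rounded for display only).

σ√T = 0.5353·√0.3449 = 0.314372
d₁ = (ln(S/K) + (r+σ²/2)T) / (σ√T) = (ln(152.31/171.0) + (0.0715+0.5353²/2)·0.3449) / 0.314372 = (-0.115746 + 0.074075) / 0.314372 = -0.132551
d₂ = d₁ − σ√T = -0.132551 − 0.314372 = -0.446923
e^{−rT} = e^{−0.0715·0.3449} = 0.975641
N(d₁) = 0.447274,  N(d₂) = 0.327465
Call price V = S·N(d₁) − K·e^{−rT}·N(d₂) = 68.124322 − 54.632546 = 13.491776
φ(d₁) = (1/√(2π))·e^{−d₁²/2} = 0.395453
ν = S·φ(d₁)·√T = 35.372832

price = 13.491776
ν = 35.372832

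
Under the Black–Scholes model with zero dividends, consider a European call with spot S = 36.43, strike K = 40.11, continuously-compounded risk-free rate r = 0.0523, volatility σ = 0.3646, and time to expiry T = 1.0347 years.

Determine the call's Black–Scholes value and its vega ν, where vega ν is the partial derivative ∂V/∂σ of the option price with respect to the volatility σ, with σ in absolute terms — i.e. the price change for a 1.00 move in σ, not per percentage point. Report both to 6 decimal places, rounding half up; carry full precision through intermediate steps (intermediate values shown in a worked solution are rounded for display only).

price = 4.725882
ν = 14.745341

σ√T = 0.3646·√1.0347 = 0.370872
d₁ = (ln(S/K) + (r+σ²/2)T) / (σ√T) = (ln(36.43/40.11) + (0.0523+0.3646²/2)·1.0347) / 0.370872 = (-0.096233 + 0.122888) / 0.370872 = 0.071870
d₂ = d₁ − σ√T = 0.071870 − 0.370872 = -0.299001
e^{−rT} = e^{−0.0523·1.0347} = 0.947323
N(d₁) = 0.528647,  N(d₂) = 0.382469
Call price V = S·N(d₁) − K·e^{−rT}·N(d₂) = 19.258628 − 14.532745 = 4.725882
φ(d₁) = (1/√(2π))·e^{−d₁²/2} = 0.397913
ν = S·φ(d₁)·√T = 14.745341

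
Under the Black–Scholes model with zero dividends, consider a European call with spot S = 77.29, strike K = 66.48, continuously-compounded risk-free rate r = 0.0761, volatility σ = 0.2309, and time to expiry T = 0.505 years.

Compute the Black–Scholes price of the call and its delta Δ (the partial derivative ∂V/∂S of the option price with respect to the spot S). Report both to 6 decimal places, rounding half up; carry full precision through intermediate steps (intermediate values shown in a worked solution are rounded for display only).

σ√T = 0.2309·√0.505 = 0.164085
d₁ = (ln(S/K) + (r+σ²/2)T) / (σ√T) = (ln(77.29/66.48) + (0.0761+0.2309²/2)·0.505) / 0.164085 = (0.150663 + 0.051892) / 0.164085 = 1.234455
d₂ = d₁ − σ√T = 1.234455 − 0.164085 = 1.070370
e^{−rT} = e^{−0.0761·0.505} = 0.962299
N(d₁) = 0.891483,  N(d₂) = 0.857774
Call price V = S·N(d₁) − K·e^{−rT}·N(d₂) = 68.902746 − 54.874872 = 14.027874
Δ = N(d₁) = 0.891483

price = 14.027874
Δ = 0.891483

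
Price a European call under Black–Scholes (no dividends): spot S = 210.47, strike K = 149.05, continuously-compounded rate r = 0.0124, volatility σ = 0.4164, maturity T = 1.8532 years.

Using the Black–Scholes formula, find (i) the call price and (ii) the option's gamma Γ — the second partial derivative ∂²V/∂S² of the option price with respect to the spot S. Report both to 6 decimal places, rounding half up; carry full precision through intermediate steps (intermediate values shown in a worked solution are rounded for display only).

price = 79.908254
Γ = 0.002164

σ√T = 0.4164·√1.8532 = 0.566855
d₁ = (ln(S/K) + (r+σ²/2)T) / (σ√T) = (ln(210.47/149.05) + (0.0124+0.4164²/2)·1.8532) / 0.566855 = (0.345061 + 0.183642) / 0.566855 = 0.932696
d₂ = d₁ − σ√T = 0.932696 − 0.566855 = 0.365841
e^{−rT} = e^{−0.0124·1.8532} = 0.977282
N(d₁) = 0.824511,  N(d₂) = 0.642758
Call price V = S·N(d₁) − K·e^{−rT}·N(d₂) = 173.534935 − 93.626681 = 79.908254
φ(d₁) = (1/√(2π))·e^{−d₁²/2} = 0.258231
Γ = φ(d₁) / (S·σ·√T) = 0.002164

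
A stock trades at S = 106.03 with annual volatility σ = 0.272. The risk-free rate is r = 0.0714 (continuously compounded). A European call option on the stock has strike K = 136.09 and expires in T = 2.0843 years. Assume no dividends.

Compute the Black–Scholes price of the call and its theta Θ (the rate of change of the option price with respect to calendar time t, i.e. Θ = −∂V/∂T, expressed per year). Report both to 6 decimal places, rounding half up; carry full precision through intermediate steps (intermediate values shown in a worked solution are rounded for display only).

σ√T = 0.272·√2.0843 = 0.392689
d₁ = (ln(S/K) + (r+σ²/2)T) / (σ√T) = (ln(106.03/136.09) + (0.0714+0.272²/2)·2.0843) / 0.392689 = (-0.249594 + 0.225921) / 0.392689 = -0.060284
d₂ = d₁ − σ√T = -0.060284 − 0.392689 = -0.452973
e^{−rT} = e^{−0.0714·2.0843} = 0.861725
N(d₁) = 0.475965,  N(d₂) = 0.325284
Call price V = S·N(d₁) − K·e^{−rT}·N(d₂) = 50.466536 − 38.146755 = 12.319781
φ(d₁) = (1/√(2π))·e^{−d₁²/2} = 0.398218
Θ = −S·φ(d₁)·σ/(2√T) − r·K·e^{−rT}·N(d₂) = −3.977484 − 2.723678 = -6.701163

price = 12.319781
Θ = -6.701163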